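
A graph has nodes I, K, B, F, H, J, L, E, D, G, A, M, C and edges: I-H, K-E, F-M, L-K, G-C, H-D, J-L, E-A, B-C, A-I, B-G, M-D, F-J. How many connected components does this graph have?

Starting from B we can reach B, C, G. That is one component of size 3.
Starting from A we can reach A, D, E, F, H, I, J, K, L, M. That is one component of size 10.
Total: 2 components.

2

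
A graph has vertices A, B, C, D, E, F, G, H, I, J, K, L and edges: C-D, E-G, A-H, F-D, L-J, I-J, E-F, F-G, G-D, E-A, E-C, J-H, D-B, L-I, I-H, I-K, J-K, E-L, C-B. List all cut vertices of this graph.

E

Removing E increases the component count from 1 to 2, so E is a cut vertex.
By contrast removing A leaves 1 component; it is not a cut vertex. No other vertex is a cut vertex either.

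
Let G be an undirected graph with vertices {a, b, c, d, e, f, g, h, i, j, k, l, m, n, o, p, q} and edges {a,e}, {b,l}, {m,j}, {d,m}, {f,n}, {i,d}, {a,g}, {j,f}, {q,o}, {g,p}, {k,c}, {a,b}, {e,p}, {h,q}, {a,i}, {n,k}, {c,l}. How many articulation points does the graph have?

2

Removing a increases the component count from 2 to 3, so a is a cut vertex.
Removing q increases the component count from 2 to 3, so q is a cut vertex.
By contrast removing f leaves 2 components; it is not a cut vertex. No other vertex is a cut vertex either.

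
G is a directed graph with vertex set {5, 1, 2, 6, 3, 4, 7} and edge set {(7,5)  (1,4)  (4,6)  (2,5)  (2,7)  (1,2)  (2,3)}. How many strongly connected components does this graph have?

7

{7} is an SCC by itself.
{6} is an SCC by itself.
{1} is an SCC by itself.
{2} is an SCC by itself.
{5} is an SCC by itself.
(and 2 more singleton SCCs)
That gives 7 strongly connected components.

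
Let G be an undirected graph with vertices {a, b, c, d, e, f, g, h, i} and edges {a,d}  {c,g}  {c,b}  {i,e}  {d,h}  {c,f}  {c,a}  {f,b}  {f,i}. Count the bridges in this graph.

6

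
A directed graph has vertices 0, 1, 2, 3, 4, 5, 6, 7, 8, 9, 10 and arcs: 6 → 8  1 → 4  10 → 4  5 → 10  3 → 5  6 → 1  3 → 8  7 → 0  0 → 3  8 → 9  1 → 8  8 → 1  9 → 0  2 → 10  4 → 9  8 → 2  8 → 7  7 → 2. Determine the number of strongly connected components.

{0, 1, 2, 3, 4, 5, 7, 8, 9, 10} are all mutually reachable — one SCC of size 10.
{6} is an SCC by itself.
That gives 2 strongly connected components.

2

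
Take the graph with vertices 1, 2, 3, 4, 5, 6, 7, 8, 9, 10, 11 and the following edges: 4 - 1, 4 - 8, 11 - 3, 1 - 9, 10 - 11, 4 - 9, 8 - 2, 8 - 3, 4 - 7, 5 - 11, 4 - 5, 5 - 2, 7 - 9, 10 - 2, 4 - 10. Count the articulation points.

1

Removing 4 increases the component count from 2 to 3, so 4 is a cut vertex.
By contrast removing 1 leaves 2 components; it is not a cut vertex. No other vertex is a cut vertex either.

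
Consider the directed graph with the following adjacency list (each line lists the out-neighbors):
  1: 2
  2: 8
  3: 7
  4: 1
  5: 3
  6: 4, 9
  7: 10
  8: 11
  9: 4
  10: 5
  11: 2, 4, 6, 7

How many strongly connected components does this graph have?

{1, 2, 4, 6, 8, 9, 11} are all mutually reachable — one SCC of size 7.
{3, 5, 7, 10} are all mutually reachable — one SCC of size 4.
That gives 2 strongly connected components.

2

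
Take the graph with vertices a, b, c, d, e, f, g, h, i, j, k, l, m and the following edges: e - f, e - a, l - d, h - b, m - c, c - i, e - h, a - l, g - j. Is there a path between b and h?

From b we can reach a, b, d, e, f, h, l, which includes h.

Yes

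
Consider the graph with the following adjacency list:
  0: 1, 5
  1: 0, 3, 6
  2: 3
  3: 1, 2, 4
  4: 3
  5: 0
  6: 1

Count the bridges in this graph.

removing 1-6 disconnects 1 from 6; removing 3-2 disconnects 3 from 2; removing 3-4 disconnects 3 from 4; removing 0-5 disconnects 0 from 5 — these are bridges.
In total 6 edges are bridges.

6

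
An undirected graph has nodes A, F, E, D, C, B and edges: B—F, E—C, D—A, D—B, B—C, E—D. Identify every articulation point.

B, D

Removing B increases the component count from 1 to 2, so B is a cut vertex.
Removing D increases the component count from 1 to 2, so D is a cut vertex.
By contrast removing A leaves 1 component; it is not a cut vertex. No other vertex is a cut vertex either.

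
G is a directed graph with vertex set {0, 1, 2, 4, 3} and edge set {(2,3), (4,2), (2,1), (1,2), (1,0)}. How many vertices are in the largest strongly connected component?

2

{1, 2} are all mutually reachable — one SCC of size 2.
{0} is an SCC by itself.
{4} is an SCC by itself.
{3} is an SCC by itself.
The largest has 2 vertices.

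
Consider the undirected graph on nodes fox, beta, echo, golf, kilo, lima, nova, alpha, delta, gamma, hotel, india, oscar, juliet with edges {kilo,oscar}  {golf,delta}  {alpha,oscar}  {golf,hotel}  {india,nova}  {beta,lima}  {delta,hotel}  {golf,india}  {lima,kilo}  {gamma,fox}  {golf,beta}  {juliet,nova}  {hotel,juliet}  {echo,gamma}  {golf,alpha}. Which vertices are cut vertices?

Removing golf increases the component count from 2 to 3, so golf is a cut vertex.
Removing gamma increases the component count from 2 to 3, so gamma is a cut vertex.
By contrast removing nova leaves 2 components; it is not a cut vertex. No other vertex is a cut vertex either.

golf, gamma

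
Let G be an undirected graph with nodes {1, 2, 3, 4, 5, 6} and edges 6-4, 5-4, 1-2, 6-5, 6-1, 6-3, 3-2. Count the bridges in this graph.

The edges on the cycle 6-5-4-6 are not bridges since each lies on that cycle.
Every edge lies on some cycle, so there are no bridges.

0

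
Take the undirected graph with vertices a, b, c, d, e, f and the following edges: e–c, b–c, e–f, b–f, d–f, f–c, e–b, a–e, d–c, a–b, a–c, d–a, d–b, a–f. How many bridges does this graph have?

0

The edges on the cycle e-f-c-e are not bridges since each lies on that cycle.
Every edge lies on some cycle, so there are no bridges.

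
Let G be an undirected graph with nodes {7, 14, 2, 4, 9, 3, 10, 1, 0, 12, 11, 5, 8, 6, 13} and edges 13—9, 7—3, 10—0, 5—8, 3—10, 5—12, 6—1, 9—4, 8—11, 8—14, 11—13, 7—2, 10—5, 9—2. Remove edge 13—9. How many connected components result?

2

13 and 9 are still connected via 13-11-8-5-10-3-7-2-9, so the component count stays at 2.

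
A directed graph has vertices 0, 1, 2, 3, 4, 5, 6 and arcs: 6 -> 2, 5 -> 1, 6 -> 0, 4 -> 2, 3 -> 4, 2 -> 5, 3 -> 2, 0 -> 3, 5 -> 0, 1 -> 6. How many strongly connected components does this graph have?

{0, 1, 2, 3, 4, 5, 6} are all mutually reachable — one SCC of size 7.
That gives 1 strongly connected component.

1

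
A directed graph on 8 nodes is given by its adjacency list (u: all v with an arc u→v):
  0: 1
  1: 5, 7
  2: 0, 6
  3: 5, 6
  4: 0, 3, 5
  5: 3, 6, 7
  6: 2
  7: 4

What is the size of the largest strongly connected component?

8

{0, 1, 2, 3, 4, 5, 6, 7} are all mutually reachable — one SCC of size 8.
The largest has 8 vertices.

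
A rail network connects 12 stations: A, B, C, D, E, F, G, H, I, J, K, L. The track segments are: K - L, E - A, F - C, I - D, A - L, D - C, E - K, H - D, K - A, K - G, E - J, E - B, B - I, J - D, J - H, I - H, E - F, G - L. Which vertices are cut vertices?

E

Removing E increases the component count from 1 to 2, so E is a cut vertex.
By contrast removing B leaves 1 component; it is not a cut vertex. No other vertex is a cut vertex either.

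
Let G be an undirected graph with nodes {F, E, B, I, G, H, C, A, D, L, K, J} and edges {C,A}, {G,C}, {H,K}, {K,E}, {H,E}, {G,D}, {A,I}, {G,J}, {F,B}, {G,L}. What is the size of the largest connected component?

7

Starting from B we can reach B, F. That is one component of size 2.
Starting from E we can reach E, H, K. That is one component of size 3.
Starting from A we can reach A, C, D, G, I, J, L. That is one component of size 7.
The largest has 7 vertices.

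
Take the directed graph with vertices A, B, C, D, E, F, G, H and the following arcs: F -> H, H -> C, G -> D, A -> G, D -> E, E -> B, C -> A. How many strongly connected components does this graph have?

{C} is an SCC by itself.
{A} is an SCC by itself.
{B} is an SCC by itself.
{H} is an SCC by itself.
{G} is an SCC by itself.
(and 3 more singleton SCCs)
That gives 8 strongly connected components.

8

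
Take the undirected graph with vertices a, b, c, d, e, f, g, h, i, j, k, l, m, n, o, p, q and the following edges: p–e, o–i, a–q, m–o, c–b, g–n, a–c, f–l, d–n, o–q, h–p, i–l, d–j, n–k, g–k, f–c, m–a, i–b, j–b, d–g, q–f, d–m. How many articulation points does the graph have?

Removing d increases the component count from 2 to 3, so d is a cut vertex.
Removing p increases the component count from 2 to 3, so p is a cut vertex.
By contrast removing g leaves 2 components; it is not a cut vertex. No other vertex is a cut vertex either.

2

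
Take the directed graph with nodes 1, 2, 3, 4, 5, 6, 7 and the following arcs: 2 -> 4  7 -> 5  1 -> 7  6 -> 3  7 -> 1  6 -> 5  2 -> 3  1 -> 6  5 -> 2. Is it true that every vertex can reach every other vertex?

No

There is no directed path from 2 to 7, so the graph is not strongly connected.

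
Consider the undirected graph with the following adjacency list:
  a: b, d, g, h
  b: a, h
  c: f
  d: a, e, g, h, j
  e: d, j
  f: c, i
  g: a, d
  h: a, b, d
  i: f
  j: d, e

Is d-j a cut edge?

No

After removing d-j, the path d-e-j still connects them, so the edge is not a bridge.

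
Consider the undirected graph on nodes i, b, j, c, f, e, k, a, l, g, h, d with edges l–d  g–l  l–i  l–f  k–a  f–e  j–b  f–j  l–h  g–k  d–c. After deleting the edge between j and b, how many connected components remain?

Before removal there is 1 component.
j–b is a bridge — removing it separates j's side from b's side.
After removal: 2 components.

2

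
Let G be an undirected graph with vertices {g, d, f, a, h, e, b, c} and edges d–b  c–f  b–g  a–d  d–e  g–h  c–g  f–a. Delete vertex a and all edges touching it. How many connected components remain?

With a gone, the remaining components are: {b, c, d, e, f, g, h}.
That is 1 component.

1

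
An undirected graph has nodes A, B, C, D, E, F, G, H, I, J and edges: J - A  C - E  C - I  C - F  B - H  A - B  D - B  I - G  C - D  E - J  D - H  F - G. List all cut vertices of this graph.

Removing C increases the component count from 1 to 2, so C is a cut vertex.
By contrast removing G leaves 1 component; it is not a cut vertex. No other vertex is a cut vertex either.

C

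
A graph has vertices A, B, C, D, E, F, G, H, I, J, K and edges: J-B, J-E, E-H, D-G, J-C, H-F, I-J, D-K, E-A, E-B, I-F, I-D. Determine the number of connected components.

Starting from A we can reach A, B, C, D, E, F, G, H, I, J, K. That is one component of size 11.
Total: 1 component.

1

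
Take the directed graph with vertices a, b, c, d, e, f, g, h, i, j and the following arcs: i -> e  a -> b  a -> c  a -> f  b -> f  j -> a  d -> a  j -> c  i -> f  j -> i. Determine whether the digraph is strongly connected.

There is no directed path from h to e, so the graph is not strongly connected.

No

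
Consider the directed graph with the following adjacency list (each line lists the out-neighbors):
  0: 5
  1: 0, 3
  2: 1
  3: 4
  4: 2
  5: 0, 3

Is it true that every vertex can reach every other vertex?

Yes

From 2 we can reach every vertex (0, 1, 2, 3, 4, 5), and every vertex can reach 2 (0, 1, 2, 3, 4, 5). So the whole graph is one strongly connected component.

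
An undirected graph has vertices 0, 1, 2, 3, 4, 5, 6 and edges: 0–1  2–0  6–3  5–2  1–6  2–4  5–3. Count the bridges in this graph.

The edges on the cycle 5-2-0-1-6-3-5 are not bridges since each lies on that cycle.
But removing 2–4 disconnects 2 from 4 — this is a bridge.

1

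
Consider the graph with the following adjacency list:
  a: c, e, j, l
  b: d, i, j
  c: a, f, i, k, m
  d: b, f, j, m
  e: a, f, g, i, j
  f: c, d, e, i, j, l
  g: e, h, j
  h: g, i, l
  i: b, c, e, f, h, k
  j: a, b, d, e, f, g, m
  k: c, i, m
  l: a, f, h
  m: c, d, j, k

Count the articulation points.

0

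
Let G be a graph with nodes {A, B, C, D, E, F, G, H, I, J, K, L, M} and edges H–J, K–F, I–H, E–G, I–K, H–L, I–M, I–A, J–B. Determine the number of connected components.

4

D is isolated — a component by itself.
C is isolated — a component by itself.
Starting from E we can reach E, G. That is one component of size 2.
Starting from A we can reach A, B, F, H, I, J, K, L, M. That is one component of size 9.
Total: 4 components.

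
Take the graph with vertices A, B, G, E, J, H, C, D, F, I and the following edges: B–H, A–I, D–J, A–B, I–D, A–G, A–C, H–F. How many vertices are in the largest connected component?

9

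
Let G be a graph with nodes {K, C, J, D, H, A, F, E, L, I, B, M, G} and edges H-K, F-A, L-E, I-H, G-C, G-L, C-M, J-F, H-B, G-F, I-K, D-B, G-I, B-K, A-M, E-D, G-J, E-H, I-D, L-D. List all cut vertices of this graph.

Removing G increases the component count from 1 to 2, so G is a cut vertex.
By contrast removing M leaves 1 component; it is not a cut vertex. No other vertex is a cut vertex either.

G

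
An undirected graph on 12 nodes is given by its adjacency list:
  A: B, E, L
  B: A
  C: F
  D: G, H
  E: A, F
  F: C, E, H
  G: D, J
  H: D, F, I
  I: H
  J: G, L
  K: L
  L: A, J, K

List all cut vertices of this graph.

A, F, H, L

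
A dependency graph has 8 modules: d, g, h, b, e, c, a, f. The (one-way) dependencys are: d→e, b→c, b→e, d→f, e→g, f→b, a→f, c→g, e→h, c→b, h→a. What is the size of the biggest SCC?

6

{a, b, c, e, f, h} are all mutually reachable — one SCC of size 6.
{d} is an SCC by itself.
{g} is an SCC by itself.
The largest has 6 vertices.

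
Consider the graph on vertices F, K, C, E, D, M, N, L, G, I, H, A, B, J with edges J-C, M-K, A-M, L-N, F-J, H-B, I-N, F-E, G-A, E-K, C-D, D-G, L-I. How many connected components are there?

3

Starting from B we can reach B, H. That is one component of size 2.
Starting from I we can reach I, L, N. That is one component of size 3.
Starting from A we can reach A, C, D, E, F, G, J, K, M. That is one component of size 9.
Total: 3 components.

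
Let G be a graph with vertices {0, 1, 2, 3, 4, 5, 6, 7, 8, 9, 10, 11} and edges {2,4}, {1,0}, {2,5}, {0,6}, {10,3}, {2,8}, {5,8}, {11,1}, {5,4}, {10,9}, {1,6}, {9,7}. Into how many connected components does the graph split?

3

Starting from 2 we can reach 2, 4, 5, 8. That is one component of size 4.
Starting from 0 we can reach 0, 1, 6, 11. That is one component of size 4.
Starting from 3 we can reach 3, 7, 9, 10. That is one component of size 4.
Total: 3 components.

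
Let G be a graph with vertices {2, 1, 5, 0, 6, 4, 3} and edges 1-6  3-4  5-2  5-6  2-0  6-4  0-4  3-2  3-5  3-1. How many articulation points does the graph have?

0

Removing 5, for instance, still leaves 1 component. No single vertex removal increases the component count — the graph has no articulation points.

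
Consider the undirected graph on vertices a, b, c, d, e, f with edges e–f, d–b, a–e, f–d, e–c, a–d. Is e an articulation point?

Yes

Deleting e raises the number of components from 1 to 2, so e is a cut vertex.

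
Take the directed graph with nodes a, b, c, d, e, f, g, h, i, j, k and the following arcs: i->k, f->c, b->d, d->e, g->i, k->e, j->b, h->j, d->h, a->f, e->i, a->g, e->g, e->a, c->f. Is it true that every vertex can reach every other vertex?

There is no directed path from a to h, so the graph is not strongly connected.

No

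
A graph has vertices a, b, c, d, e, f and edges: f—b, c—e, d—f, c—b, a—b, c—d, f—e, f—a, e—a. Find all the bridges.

none

The edges on the cycle c-d-f-e-c are not bridges since each lies on that cycle.
Every edge lies on some cycle, so there are no bridges.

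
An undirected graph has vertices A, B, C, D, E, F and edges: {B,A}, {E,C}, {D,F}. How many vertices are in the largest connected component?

Starting from A we can reach A, B. That is one component of size 2.
Starting from D we can reach D, F. That is one component of size 2.
Starting from C we can reach C, E. That is one component of size 2.
The largest has 2 vertices.

2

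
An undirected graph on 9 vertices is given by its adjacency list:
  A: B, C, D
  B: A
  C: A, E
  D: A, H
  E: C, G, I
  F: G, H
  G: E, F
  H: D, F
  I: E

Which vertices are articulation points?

A, E

Removing A increases the component count from 1 to 2, so A is a cut vertex.
Removing E increases the component count from 1 to 2, so E is a cut vertex.
By contrast removing I leaves 1 component; it is not a cut vertex. No other vertex is a cut vertex either.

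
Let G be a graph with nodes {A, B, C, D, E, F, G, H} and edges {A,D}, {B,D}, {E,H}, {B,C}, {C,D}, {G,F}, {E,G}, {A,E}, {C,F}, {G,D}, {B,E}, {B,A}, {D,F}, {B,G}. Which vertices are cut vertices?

Removing E increases the component count from 1 to 2, so E is a cut vertex.
By contrast removing H leaves 1 component; it is not a cut vertex. No other vertex is a cut vertex either.

E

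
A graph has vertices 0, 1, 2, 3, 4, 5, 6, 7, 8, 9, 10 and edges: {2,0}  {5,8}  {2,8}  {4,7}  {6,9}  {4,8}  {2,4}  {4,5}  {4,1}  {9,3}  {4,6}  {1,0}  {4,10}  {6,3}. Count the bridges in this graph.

The edges on the cycle 6-9-3-6 are not bridges since each lies on that cycle.
But removing 6–4 disconnects 6 from 4; removing 10–4 disconnects 10 from 4; removing 4–7 disconnects 4 from 7 — these are bridges.
That makes 3 bridges.

3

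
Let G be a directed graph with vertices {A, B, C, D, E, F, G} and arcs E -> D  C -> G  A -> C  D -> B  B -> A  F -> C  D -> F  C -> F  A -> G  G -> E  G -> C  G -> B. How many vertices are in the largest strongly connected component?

{A, B, C, D, E, F, G} are all mutually reachable — one SCC of size 7.
The largest has 7 vertices.

7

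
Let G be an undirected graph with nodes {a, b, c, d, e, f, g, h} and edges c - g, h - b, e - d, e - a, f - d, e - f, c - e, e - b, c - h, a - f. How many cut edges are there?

1

The edges on the cycle e-a-f-d-e are not bridges since each lies on that cycle.
But removing g - c disconnects g from c — this is a bridge.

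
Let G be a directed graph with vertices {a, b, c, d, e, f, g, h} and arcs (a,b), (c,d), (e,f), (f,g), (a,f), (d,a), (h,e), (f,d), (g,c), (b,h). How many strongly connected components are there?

{a, b, c, d, e, f, g, h} are all mutually reachable — one SCC of size 8.
That gives 1 strongly connected component.

1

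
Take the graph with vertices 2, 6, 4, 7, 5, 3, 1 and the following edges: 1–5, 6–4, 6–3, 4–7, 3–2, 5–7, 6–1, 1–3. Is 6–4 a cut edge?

After removing 6–4, the path 6-1-5-7-4 still connects them, so the edge is not a bridge.

No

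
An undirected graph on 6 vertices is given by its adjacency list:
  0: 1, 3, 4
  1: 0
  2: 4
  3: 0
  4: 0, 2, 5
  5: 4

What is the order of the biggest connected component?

Starting from 0 we can reach 0, 1, 2, 3, 4, 5. That is one component of size 6.
The largest has 6 vertices.

6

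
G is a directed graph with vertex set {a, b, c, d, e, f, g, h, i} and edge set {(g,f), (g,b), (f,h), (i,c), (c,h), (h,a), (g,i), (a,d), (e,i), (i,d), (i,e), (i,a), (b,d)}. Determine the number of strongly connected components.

8

{e, i} are all mutually reachable — one SCC of size 2.
{f} is an SCC by itself.
{c} is an SCC by itself.
{d} is an SCC by itself.
{a} is an SCC by itself.
(and 3 more singleton SCCs)
That gives 8 strongly connected components.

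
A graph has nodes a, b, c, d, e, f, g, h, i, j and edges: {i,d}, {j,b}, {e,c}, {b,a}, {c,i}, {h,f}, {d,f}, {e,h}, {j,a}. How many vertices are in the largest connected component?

6

g is isolated — a component by itself.
Starting from a we can reach a, b, j. That is one component of size 3.
Starting from c we can reach c, d, e, f, h, i. That is one component of size 6.
The largest has 6 vertices.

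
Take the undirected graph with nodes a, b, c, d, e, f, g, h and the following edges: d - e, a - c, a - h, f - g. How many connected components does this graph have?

4

b is isolated — a component by itself.
Starting from d we can reach d, e. That is one component of size 2.
Starting from f we can reach f, g. That is one component of size 2.
Starting from a we can reach a, c, h. That is one component of size 3.
Total: 4 components.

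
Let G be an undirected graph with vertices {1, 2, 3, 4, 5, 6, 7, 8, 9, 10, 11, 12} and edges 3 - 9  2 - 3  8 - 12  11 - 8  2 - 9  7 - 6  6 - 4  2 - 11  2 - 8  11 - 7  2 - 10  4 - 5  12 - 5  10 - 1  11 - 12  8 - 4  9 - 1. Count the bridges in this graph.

0

The edges on the cycle 11-7-6-4-5-12-11 are not bridges since each lies on that cycle.
Every edge lies on some cycle, so there are no bridges.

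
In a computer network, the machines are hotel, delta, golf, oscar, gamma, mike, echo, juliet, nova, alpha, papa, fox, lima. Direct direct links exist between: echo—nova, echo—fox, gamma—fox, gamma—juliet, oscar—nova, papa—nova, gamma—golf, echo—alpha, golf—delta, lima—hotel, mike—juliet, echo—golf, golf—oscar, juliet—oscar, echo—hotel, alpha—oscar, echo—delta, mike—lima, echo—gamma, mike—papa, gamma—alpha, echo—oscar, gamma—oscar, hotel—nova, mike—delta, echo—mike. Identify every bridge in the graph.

The edges on the cycle echo-gamma-fox-echo are not bridges since each lies on that cycle.
Every edge lies on some cycle, so there are no bridges.

none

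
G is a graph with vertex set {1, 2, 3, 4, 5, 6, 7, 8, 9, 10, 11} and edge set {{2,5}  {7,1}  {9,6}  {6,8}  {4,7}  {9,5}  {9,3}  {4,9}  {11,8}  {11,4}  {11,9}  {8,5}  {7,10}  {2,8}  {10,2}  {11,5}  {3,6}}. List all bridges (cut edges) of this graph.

1-7

The edges on the cycle 9-3-6-9 are not bridges since each lies on that cycle.
But removing 1-7 disconnects 1 from 7 — this is a bridge.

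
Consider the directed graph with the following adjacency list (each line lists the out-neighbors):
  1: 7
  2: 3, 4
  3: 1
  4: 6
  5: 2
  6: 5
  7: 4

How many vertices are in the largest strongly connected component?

7

{1, 2, 3, 4, 5, 6, 7} are all mutually reachable — one SCC of size 7.
The largest has 7 vertices.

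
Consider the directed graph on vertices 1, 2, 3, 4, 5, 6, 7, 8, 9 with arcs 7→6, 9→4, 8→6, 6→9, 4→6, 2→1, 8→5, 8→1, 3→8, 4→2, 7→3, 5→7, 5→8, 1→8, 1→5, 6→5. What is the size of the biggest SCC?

9

{1, 2, 3, 4, 5, 6, 7, 8, 9} are all mutually reachable — one SCC of size 9.
The largest has 9 vertices.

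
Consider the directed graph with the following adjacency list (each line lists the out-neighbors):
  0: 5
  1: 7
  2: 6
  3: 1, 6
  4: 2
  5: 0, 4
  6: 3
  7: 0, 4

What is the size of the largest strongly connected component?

{0, 1, 2, 3, 4, 5, 6, 7} are all mutually reachable — one SCC of size 8.
The largest has 8 vertices.

8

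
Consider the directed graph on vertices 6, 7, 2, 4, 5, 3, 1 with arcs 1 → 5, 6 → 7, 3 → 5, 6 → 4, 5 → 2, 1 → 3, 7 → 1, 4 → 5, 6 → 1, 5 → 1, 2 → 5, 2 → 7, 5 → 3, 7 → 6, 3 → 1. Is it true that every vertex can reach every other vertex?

Yes

From 3 we can reach every vertex (1, 2, 3, 4, 5, 6, 7), and every vertex can reach 3 (1, 2, 3, 4, 5, 6, 7). So the whole graph is one strongly connected component.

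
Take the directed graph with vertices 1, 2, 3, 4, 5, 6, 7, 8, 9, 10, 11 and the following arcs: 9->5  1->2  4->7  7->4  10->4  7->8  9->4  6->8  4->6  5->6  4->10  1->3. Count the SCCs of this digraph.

{4, 7, 10} are all mutually reachable — one SCC of size 3.
{6} is an SCC by itself.
{2} is an SCC by itself.
{8} is an SCC by itself.
{11} is an SCC by itself.
(and 4 more singleton SCCs)
That gives 9 strongly connected components.

9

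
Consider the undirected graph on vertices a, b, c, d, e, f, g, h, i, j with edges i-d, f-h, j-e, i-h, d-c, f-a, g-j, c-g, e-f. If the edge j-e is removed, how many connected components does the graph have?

j and e are still connected via j-g-c-d-i-h-f-e, so the component count stays at 2.

2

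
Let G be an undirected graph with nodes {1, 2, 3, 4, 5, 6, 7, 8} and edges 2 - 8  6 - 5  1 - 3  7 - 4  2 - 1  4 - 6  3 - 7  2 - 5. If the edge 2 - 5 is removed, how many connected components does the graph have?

2 and 5 are still connected via 2-1-3-7-4-6-5, so the component count stays at 1.

1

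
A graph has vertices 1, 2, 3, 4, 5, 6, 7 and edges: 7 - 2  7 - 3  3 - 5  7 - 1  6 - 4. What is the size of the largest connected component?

5

Starting from 4 we can reach 4, 6. That is one component of size 2.
Starting from 1 we can reach 1, 2, 3, 5, 7. That is one component of size 5.
The largest has 5 vertices.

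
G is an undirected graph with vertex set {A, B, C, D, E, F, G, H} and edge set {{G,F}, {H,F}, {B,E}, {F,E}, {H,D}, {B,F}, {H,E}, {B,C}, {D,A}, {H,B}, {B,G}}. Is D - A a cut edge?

Removing D - A leaves no path between D and A: the component count goes from 1 to 2. So it is a bridge.

Yes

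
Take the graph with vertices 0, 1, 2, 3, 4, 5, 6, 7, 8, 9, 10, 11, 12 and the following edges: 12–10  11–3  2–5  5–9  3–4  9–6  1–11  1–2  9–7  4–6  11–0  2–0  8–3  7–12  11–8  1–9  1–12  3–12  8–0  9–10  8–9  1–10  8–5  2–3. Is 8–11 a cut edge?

No

After removing 8–11, the path 8-3-11 still connects them, so the edge is not a bridge.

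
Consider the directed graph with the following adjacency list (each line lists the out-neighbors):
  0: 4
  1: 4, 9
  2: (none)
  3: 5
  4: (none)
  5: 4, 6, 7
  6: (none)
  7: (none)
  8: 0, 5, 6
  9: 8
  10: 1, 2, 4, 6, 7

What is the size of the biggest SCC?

{6} is an SCC by itself.
{3} is an SCC by itself.
{2} is an SCC by itself.
{1} is an SCC by itself.
{0} is an SCC by itself.
(and 6 more singleton SCCs)
The largest has 1 vertex.

1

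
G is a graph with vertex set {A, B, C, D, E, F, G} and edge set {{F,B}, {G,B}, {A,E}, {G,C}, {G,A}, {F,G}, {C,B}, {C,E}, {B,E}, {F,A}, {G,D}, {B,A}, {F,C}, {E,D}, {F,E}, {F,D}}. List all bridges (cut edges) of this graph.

none

The edges on the cycle F-G-B-A-F are not bridges since each lies on that cycle.
Every edge lies on some cycle, so there are no bridges.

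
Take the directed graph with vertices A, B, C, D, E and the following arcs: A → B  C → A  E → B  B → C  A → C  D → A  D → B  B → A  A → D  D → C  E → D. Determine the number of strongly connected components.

2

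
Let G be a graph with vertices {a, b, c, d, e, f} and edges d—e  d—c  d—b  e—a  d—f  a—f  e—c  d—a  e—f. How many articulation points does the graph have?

1

Removing d increases the component count from 1 to 2, so d is a cut vertex.
By contrast removing c leaves 1 component; it is not a cut vertex. No other vertex is a cut vertex either.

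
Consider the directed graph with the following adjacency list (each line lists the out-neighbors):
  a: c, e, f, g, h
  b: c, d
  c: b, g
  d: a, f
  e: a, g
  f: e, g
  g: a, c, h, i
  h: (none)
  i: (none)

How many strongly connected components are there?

{a, b, c, d, e, f, g} are all mutually reachable — one SCC of size 7.
{h} is an SCC by itself.
{i} is an SCC by itself.
That gives 3 strongly connected components.

3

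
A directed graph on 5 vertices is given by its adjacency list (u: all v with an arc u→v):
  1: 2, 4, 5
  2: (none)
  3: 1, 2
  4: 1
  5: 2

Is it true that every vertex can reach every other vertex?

No

There is no directed path from 1 to 3, so the graph is not strongly connected.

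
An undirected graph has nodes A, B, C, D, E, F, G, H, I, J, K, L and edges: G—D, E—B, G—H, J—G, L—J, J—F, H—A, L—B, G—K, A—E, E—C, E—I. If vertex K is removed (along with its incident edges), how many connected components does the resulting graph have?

With K gone, the remaining components are: {A, B, C, D, E, F, G, H, I, J, L}.
That is 1 component.

1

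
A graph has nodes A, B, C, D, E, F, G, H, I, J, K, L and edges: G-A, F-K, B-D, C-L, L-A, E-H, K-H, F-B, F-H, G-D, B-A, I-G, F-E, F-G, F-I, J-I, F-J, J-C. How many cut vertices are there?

1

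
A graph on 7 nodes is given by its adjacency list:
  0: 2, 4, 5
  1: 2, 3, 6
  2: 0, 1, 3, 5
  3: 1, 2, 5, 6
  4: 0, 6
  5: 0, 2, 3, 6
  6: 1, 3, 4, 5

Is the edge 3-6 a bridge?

After removing 3-6, the path 3-5-6 still connects them, so the edge is not a bridge.

No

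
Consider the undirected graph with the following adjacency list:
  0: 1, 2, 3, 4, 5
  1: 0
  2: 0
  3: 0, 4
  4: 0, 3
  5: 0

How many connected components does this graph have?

1

Starting from 0 we can reach 0, 1, 2, 3, 4, 5. That is one component of size 6.
Total: 1 component.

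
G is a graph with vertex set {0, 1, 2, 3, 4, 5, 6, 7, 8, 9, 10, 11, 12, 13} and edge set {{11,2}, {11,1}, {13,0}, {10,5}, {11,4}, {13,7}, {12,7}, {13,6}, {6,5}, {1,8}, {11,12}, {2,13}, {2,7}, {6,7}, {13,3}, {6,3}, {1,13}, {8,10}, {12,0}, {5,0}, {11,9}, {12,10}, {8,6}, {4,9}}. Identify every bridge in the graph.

The edges on the cycle 11-4-9-11 are not bridges since each lies on that cycle.
Every edge lies on some cycle, so there are no bridges.

none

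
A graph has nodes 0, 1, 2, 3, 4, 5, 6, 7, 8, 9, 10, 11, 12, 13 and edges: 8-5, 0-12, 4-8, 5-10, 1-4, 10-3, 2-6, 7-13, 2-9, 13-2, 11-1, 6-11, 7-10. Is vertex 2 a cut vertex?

Yes

Deleting 2 raises the number of components from 2 to 3, so 2 is a cut vertex.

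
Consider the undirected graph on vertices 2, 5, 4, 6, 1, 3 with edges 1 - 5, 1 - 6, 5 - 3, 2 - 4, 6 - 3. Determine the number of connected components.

2

Starting from 2 we can reach 2, 4. That is one component of size 2.
Starting from 1 we can reach 1, 3, 5, 6. That is one component of size 4.
Total: 2 components.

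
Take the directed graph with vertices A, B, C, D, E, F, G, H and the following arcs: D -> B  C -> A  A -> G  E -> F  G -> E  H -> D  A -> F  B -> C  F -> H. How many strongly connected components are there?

1

{A, B, C, D, E, F, G, H} are all mutually reachable — one SCC of size 8.
That gives 1 strongly connected component.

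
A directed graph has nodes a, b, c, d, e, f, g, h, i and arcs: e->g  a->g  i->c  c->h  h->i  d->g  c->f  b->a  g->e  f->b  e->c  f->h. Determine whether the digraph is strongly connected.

No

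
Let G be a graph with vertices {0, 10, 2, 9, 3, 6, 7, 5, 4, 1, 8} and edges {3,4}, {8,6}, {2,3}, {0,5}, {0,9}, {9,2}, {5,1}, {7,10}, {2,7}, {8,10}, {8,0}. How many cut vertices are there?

Removing 0 increases the component count from 1 to 2, so 0 is a cut vertex.
Removing 2 increases the component count from 1 to 2, so 2 is a cut vertex.
Removing 3 increases the component count from 1 to 2, so 3 is a cut vertex.
Likewise 5, 8 are cut vertices.
By contrast removing 9 leaves 1 component; it is not a cut vertex. No other vertex is a cut vertex either.

5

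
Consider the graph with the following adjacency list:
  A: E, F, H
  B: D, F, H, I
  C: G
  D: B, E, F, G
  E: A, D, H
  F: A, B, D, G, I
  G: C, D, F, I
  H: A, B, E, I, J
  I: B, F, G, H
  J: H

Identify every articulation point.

Removing G increases the component count from 1 to 2, so G is a cut vertex.
Removing H increases the component count from 1 to 2, so H is a cut vertex.
By contrast removing I leaves 1 component; it is not a cut vertex. No other vertex is a cut vertex either.

G, H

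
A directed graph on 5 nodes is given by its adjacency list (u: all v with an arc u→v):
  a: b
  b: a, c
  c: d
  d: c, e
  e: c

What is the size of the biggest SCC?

{c, d, e} are all mutually reachable — one SCC of size 3.
{a, b} are all mutually reachable — one SCC of size 2.
The largest has 3 vertices.

3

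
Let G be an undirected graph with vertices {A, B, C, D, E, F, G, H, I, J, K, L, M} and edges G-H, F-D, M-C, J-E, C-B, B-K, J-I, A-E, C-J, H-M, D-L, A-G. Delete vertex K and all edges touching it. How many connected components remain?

2

With K gone, the remaining components are: {D, F, L}; {A, B, C, E, G, H, I, J, M}.
That is 2 components.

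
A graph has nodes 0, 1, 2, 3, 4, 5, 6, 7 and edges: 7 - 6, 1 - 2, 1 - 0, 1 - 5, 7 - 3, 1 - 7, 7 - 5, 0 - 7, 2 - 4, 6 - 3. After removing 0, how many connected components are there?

1

With 0 gone, the remaining components are: {1, 2, 3, 4, 5, 6, 7}.
That is 1 component.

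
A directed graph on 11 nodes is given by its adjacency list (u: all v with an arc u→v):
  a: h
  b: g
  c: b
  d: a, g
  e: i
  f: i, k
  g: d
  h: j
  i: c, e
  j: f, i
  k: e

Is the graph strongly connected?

Yes

From h we can reach every vertex (a, b, c, d, e, f, g, h, i, j, k), and every vertex can reach h (a, b, c, d, e, f, g, h, i, j, k). So the whole graph is one strongly connected component.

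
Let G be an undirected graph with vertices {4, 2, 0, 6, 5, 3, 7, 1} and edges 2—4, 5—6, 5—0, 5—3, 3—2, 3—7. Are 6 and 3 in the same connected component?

From 6 we can reach 0, 2, 3, 4, 5, 6, 7, which includes 3.

Yes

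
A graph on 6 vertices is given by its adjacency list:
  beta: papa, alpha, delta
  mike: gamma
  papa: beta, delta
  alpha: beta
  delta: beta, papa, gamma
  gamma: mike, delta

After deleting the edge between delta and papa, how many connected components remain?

delta and papa are still connected via delta-beta-papa, so the component count stays at 1.

1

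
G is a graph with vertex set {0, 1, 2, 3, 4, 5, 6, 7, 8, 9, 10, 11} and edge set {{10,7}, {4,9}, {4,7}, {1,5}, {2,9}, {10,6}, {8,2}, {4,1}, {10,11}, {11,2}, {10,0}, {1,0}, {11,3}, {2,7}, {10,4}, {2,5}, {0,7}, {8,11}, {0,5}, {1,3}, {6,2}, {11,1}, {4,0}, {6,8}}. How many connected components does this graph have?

Starting from 0 we can reach 0, 1, 2, 3, 4, 5, 6, 7, 8, 9, 10, 11. That is one component of size 12.
Total: 1 component.

1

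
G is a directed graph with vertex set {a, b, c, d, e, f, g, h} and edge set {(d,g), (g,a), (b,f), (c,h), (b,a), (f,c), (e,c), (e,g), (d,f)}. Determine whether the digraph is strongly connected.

No

There is no directed path from e to f, so the graph is not strongly connected.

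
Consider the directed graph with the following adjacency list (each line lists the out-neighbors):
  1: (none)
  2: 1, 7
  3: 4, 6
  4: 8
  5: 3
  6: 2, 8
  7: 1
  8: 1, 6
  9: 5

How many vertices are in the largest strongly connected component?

{6, 8} are all mutually reachable — one SCC of size 2.
{2} is an SCC by itself.
{7} is an SCC by itself.
{9} is an SCC by itself.
{1} is an SCC by itself.
(and 3 more singleton SCCs)
The largest has 2 vertices.

2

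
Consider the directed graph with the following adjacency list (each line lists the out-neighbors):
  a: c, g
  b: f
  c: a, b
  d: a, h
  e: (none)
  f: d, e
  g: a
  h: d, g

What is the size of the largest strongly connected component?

7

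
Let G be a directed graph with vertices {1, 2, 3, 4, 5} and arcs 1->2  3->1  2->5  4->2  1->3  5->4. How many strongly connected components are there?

2

{2, 4, 5} are all mutually reachable — one SCC of size 3.
{1, 3} are all mutually reachable — one SCC of size 2.
That gives 2 strongly connected components.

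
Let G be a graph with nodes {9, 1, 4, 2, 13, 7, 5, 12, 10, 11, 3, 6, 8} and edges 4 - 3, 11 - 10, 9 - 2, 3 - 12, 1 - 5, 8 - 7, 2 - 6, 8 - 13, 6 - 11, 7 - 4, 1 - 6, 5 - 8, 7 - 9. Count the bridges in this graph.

The edges on the cycle 1-5-8-7-9-2-6-1 are not bridges since each lies on that cycle.
But removing 13 - 8 disconnects 13 from 8; removing 11 - 6 disconnects 11 from 6; removing 11 - 10 disconnects 11 from 10; removing 7 - 4 disconnects 7 from 4 — these are bridges.
In total 6 edges are bridges.

6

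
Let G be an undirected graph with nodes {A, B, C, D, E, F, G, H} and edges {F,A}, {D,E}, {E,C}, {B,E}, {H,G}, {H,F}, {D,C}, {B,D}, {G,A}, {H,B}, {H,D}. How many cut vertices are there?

1

Removing H increases the component count from 1 to 2, so H is a cut vertex.
By contrast removing B leaves 1 component; it is not a cut vertex. No other vertex is a cut vertex either.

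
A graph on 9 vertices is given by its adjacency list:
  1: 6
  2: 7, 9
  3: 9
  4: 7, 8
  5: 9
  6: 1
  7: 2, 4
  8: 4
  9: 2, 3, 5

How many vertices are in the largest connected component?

7

Starting from 1 we can reach 1, 6. That is one component of size 2.
Starting from 2 we can reach 2, 3, 4, 5, 7, 8, 9. That is one component of size 7.
The largest has 7 vertices.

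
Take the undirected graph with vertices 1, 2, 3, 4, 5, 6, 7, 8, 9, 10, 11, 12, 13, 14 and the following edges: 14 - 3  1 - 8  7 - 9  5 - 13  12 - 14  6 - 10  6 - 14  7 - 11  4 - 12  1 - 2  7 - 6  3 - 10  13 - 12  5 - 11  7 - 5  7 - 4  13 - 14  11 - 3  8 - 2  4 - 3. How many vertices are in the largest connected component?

11

Starting from 1 we can reach 1, 2, 8. That is one component of size 3.
Starting from 3 we can reach 3, 4, 5, 6, 7, 9, 10, 11, 12, 13, 14. That is one component of size 11.
The largest has 11 vertices.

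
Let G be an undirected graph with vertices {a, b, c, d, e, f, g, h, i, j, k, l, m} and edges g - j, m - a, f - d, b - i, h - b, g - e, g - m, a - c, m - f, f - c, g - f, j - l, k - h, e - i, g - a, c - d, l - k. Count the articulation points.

Removing g increases the component count from 1 to 2, so g is a cut vertex.
By contrast removing c leaves 1 component; it is not a cut vertex. No other vertex is a cut vertex either.

1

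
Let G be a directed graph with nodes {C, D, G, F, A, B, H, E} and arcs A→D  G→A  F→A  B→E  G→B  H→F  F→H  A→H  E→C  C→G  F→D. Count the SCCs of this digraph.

{B, C, E, G} are all mutually reachable — one SCC of size 4.
{A, F, H} are all mutually reachable — one SCC of size 3.
{D} is an SCC by itself.
That gives 3 strongly connected components.

3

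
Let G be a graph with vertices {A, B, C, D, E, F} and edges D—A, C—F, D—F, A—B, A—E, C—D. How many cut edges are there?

The edges on the cycle C-D-F-C are not bridges since each lies on that cycle.
But removing A—B disconnects A from B; removing D—A disconnects D from A; removing A—E disconnects A from E — these are bridges.
That makes 3 bridges.

3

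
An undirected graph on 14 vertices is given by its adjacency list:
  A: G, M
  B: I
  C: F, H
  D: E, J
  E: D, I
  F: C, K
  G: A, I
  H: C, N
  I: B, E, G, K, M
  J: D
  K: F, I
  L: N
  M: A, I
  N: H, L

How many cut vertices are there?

8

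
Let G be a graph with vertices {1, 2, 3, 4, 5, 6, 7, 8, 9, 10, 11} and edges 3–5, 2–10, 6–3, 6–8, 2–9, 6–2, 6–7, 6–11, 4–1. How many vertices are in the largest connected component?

9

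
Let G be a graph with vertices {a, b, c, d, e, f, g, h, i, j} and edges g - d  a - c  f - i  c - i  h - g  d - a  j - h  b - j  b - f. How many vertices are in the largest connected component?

9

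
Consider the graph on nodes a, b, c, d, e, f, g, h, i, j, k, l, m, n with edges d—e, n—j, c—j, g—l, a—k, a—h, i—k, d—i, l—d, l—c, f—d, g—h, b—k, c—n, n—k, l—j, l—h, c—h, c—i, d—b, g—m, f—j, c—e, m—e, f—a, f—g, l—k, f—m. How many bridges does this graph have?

0

The edges on the cycle l-c-n-k-l are not bridges since each lies on that cycle.
Every edge lies on some cycle, so there are no bridges.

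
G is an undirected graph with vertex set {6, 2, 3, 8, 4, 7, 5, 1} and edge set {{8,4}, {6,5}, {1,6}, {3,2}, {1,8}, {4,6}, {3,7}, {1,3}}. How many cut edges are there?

4

The edges on the cycle 1-8-4-6-1 are not bridges since each lies on that cycle.
But removing 3–7 disconnects 3 from 7; removing 6–5 disconnects 6 from 5; removing 3–2 disconnects 3 from 2; removing 1–3 disconnects 1 from 3 — these are bridges.
That makes 4 bridges.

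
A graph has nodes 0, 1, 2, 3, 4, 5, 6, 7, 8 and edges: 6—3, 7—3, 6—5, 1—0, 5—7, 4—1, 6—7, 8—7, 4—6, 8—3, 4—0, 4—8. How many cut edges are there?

The edges on the cycle 4-1-0-4 are not bridges since each lies on that cycle.
Every edge lies on some cycle, so there are no bridges.

0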